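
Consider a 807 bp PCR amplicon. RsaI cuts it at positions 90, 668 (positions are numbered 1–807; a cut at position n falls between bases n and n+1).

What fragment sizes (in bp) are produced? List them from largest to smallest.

Linear molecule, 2 cuts → 3 fragments:
  90 − 0 = 90 bp
  668 − 90 = 578 bp
  807 − 668 = 139 bp
Sorted largest to smallest: 578, 139, 90 bp.

578, 139, 90 bp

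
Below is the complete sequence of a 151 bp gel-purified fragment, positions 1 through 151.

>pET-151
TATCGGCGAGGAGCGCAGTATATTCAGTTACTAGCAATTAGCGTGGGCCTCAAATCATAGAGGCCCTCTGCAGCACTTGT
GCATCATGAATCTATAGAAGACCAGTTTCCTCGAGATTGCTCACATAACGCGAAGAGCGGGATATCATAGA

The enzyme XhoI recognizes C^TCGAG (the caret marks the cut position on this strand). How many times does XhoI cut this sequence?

CTCGAG occurs starting at position 110.
XhoI cuts at 1 site.

1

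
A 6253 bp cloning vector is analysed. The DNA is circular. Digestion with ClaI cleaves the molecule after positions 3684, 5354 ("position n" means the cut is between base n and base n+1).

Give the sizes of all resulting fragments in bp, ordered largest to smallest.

Circular molecule, 2 cuts → 2 fragments:
  5354 − 3684 = 1670 bp
  wrap: 6253 − 5354 + 3684 = 4583 bp
Sorted largest to smallest: 4583, 1670 bp.

4583, 1670 bp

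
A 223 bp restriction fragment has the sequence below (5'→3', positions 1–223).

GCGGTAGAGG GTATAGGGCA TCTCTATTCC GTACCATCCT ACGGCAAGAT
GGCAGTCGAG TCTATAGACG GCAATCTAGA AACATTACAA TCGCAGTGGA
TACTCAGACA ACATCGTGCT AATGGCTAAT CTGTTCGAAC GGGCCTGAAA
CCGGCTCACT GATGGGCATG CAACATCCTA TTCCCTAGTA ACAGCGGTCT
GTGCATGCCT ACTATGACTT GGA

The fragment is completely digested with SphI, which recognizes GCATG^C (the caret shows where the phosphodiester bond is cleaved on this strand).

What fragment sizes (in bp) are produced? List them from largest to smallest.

170, 37, 16 bp

SphI sites (GCATGC) start at positions 166, 203.
SphI cuts after base 5 of each site (before the last base), so after positions 170, 207.
Linear molecule, 2 cuts → 3 fragments:
  1–170 → 170 bp
  171–207 → 37 bp
  208–223 → 16 bp
Sorted largest to smallest: 170, 37, 16 bp.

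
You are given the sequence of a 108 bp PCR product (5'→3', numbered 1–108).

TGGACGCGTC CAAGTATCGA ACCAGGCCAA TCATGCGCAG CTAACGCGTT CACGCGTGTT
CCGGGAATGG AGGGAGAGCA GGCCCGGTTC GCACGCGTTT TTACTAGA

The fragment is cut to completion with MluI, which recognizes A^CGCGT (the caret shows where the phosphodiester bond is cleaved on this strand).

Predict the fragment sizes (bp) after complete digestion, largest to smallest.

41, 40, 15, 8, 4 bp

MluI sites (ACGCGT) start at positions 4, 44, 52, 93.
MluI cuts after the first base of each site, so after positions 4, 44, 52, 93.
Linear molecule, 4 cuts → 5 fragments:
  1–4 → 4 bp
  5–44 → 40 bp
  45–52 → 8 bp
  53–93 → 41 bp
  94–108 → 15 bp
Sorted largest to smallest: 41, 40, 15, 8, 4 bp.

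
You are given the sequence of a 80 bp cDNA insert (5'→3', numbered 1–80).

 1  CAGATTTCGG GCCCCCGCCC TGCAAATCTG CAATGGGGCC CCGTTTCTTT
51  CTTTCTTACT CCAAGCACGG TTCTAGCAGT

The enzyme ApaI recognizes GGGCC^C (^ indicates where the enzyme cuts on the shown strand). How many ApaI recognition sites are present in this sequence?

GGGCCC occurs starting at positions 9, 36.
ApaI cuts at 2 sites.

2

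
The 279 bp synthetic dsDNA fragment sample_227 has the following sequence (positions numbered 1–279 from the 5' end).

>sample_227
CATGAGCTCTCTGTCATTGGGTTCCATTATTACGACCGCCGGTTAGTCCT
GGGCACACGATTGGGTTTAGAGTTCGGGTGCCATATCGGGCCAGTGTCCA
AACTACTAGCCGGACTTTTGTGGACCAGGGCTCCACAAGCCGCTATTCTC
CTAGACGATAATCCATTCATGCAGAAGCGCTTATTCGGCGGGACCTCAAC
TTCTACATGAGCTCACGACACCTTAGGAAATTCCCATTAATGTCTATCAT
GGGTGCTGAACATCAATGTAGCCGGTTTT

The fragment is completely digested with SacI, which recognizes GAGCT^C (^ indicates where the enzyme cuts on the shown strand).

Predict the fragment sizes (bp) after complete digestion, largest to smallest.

205, 66, 8 bp

SacI sites (GAGCTC) start at positions 4, 209.
SacI cuts after base 5 of each site (before the last base), so after positions 8, 213.
Linear molecule, 2 cuts → 3 fragments:
  1–8 → 8 bp
  9–213 → 205 bp
  214–279 → 66 bp
Sorted largest to smallest: 205, 66, 8 bp.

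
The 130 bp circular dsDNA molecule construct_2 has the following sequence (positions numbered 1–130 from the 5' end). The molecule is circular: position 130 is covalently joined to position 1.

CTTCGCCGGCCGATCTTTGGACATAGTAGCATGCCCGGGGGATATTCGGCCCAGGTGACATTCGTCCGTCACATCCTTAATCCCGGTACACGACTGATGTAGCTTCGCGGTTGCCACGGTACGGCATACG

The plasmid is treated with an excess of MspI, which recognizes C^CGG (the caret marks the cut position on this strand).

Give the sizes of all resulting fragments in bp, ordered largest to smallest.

MspI sites (CCGG) start at positions 6, 35, 83.
MspI cuts after the first base of each site, so after positions 6, 35, 83.
Circular molecule, 3 cuts → 3 fragments:
  7–35 → 29 bp
  36–83 → 48 bp
  84–130 then 1–6 → 47 + 6 = 53 bp
Sorted largest to smallest: 53, 48, 29 bp.

53, 48, 29 bp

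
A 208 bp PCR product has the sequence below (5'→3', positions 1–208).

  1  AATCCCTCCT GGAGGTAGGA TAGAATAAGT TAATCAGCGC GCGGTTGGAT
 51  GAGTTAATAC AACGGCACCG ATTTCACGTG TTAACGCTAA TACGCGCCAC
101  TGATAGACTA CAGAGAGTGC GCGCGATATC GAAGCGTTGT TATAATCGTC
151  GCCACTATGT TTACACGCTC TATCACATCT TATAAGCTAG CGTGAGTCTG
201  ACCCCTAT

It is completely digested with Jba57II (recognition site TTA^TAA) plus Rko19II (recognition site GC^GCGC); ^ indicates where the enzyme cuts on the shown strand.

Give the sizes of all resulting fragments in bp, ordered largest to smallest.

82, 40, 38, 26, 22 bp

Jba57II sites (TTATAA) start at positions 140, 180.
Jba57II cuts after base 3 of each site, so after positions 142, 182.
Rko19II sites (GCGCGC) start at positions 37, 119.
Rko19II cuts after base 2 of each site, so after positions 38, 120.
Combined cut positions: 38, 120, 142, 182.
Linear molecule, 4 cuts → 5 fragments:
  1–38 → 38 bp
  39–120 → 82 bp
  121–142 → 22 bp
  143–182 → 40 bp
  183–208 → 26 bp
Sorted largest to smallest: 82, 40, 38, 26, 22 bp.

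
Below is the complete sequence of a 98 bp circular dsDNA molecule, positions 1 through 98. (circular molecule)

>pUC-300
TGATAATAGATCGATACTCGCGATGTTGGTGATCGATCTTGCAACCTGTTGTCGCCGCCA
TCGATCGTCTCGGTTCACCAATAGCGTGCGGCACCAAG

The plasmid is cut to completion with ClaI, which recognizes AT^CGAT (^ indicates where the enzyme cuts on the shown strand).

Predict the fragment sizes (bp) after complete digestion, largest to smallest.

ClaI sites (ATCGAT) start at positions 10, 32, 60.
ClaI cuts after base 2 of each site, so after positions 11, 33, 61.
Circular molecule, 3 cuts → 3 fragments:
  12–33 → 22 bp
  34–61 → 28 bp
  62–98 then 1–11 → 37 + 11 = 48 bp
Sorted largest to smallest: 48, 28, 22 bp.

48, 28, 22 bp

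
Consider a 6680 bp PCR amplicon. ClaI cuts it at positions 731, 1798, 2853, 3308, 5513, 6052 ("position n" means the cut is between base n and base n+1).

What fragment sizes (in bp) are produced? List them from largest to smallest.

2205, 1067, 1055, 731, 628, 539, 455 bp

Linear molecule, 6 cuts → 7 fragments:
  731 − 0 = 731 bp
  1798 − 731 = 1067 bp
  2853 − 1798 = 1055 bp
  3308 − 2853 = 455 bp
  5513 − 3308 = 2205 bp
  6052 − 5513 = 539 bp
  6680 − 6052 = 628 bp
Sorted largest to smallest: 2205, 1067, 1055, 731, 628, 539, 455 bp.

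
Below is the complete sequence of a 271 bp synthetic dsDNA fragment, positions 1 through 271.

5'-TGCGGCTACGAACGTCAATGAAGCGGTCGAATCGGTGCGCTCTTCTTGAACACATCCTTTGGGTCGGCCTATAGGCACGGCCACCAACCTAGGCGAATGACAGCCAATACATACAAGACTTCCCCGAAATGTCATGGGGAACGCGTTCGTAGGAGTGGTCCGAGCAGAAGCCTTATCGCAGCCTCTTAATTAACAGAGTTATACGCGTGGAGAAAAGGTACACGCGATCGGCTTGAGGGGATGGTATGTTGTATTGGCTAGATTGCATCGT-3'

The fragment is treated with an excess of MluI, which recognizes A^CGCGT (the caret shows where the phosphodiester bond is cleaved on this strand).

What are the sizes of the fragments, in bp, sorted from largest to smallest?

141, 68, 62 bp

MluI sites (ACGCGT) start at positions 141, 203.
MluI cuts after the first base of each site, so after positions 141, 203.
Linear molecule, 2 cuts → 3 fragments:
  1–141 → 141 bp
  142–203 → 62 bp
  204–271 → 68 bp
Sorted largest to smallest: 141, 68, 62 bp.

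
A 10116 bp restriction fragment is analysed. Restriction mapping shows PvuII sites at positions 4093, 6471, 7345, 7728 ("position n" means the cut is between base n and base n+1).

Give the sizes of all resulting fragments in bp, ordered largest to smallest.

4093, 2388, 2378, 874, 383 bp

Linear molecule, 4 cuts → 5 fragments:
  4093 − 0 = 4093 bp
  6471 − 4093 = 2378 bp
  7345 − 6471 = 874 bp
  7728 − 7345 = 383 bp
  10116 − 7728 = 2388 bp
Sorted largest to smallest: 4093, 2388, 2378, 874, 383 bp.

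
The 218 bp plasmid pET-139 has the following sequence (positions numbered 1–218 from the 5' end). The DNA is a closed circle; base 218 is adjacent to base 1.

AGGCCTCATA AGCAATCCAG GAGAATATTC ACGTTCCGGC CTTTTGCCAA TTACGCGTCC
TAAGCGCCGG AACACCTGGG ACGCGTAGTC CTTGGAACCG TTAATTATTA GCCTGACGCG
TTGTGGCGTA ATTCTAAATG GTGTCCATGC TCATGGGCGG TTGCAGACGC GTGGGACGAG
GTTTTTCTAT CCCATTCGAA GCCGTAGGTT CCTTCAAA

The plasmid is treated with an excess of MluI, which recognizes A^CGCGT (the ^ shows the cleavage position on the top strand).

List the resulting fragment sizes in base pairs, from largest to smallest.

MluI sites (ACGCGT) start at positions 53, 81, 116, 167.
MluI cuts after the first base of each site, so after positions 53, 81, 116, 167.
Circular molecule, 4 cuts → 4 fragments:
  54–81 → 28 bp
  82–116 → 35 bp
  117–167 → 51 bp
  168–218 then 1–53 → 51 + 53 = 104 bp
Sorted largest to smallest: 104, 51, 35, 28 bp.

104, 51, 35, 28 bp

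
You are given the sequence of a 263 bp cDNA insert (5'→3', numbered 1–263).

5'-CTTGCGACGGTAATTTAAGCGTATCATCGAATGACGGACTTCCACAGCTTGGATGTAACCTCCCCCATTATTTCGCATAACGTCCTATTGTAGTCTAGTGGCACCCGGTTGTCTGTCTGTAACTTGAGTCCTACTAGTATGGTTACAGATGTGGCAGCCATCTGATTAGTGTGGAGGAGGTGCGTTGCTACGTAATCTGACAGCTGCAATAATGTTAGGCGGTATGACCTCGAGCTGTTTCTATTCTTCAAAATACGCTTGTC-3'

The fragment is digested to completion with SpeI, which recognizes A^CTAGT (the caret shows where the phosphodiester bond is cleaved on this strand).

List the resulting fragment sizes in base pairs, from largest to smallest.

133, 130 bp

The SpeI site (ACTAGT) starts at position 133.
SpeI cuts after the first base of each site, so after position 133.
Linear molecule, 1 cut → 2 fragments:
  1–133 → 133 bp
  134–263 → 130 bp
Sorted largest to smallest: 133, 130 bp.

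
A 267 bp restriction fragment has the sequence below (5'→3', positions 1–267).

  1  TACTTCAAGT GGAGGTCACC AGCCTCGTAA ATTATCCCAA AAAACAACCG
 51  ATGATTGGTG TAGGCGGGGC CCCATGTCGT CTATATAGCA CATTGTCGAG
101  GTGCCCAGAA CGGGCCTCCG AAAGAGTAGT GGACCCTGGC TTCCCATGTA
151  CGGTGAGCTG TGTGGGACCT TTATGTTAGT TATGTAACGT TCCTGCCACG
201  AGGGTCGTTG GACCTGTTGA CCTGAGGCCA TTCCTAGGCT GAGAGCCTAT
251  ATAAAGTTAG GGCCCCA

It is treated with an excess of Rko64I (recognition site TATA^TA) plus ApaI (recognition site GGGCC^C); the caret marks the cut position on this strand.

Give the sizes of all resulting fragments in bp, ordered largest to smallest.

Rko64I sites (TATATA) start at positions 82, 248.
Rko64I cuts after base 4 of each site, so after positions 85, 251.
ApaI sites (GGGCCC) start at positions 67, 260.
ApaI cuts after base 5 of each site (before the last base), so after positions 71, 264.
Combined cut positions: 71, 85, 251, 264.
Linear molecule, 4 cuts → 5 fragments:
  1–71 → 71 bp
  72–85 → 14 bp
  86–251 → 166 bp
  252–264 → 13 bp
  265–267 → 3 bp
Sorted largest to smallest: 166, 71, 14, 13, 3 bp.

166, 71, 14, 13, 3 bp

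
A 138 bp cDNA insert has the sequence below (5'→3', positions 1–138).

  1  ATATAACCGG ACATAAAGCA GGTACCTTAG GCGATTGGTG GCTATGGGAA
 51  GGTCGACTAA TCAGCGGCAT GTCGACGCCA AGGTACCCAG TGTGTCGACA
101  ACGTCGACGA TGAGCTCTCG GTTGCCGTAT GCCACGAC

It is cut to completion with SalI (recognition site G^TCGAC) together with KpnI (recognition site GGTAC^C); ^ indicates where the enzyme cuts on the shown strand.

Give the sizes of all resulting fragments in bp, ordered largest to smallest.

SalI sites (GTCGAC) start at positions 52, 71, 94, 103.
SalI cuts after the first base of each site, so after positions 52, 71, 94, 103.
KpnI sites (GGTACC) start at positions 21, 82.
KpnI cuts after base 5 of each site (before the last base), so after positions 25, 86.
Combined cut positions: 25, 52, 71, 86, 94, 103.
Linear molecule, 6 cuts → 7 fragments:
  1–25 → 25 bp
  26–52 → 27 bp
  53–71 → 19 bp
  72–86 → 15 bp
  87–94 → 8 bp
  95–103 → 9 bp
  104–138 → 35 bp
Sorted largest to smallest: 35, 27, 25, 19, 15, 9, 8 bp.

35, 27, 25, 19, 15, 9, 8 bp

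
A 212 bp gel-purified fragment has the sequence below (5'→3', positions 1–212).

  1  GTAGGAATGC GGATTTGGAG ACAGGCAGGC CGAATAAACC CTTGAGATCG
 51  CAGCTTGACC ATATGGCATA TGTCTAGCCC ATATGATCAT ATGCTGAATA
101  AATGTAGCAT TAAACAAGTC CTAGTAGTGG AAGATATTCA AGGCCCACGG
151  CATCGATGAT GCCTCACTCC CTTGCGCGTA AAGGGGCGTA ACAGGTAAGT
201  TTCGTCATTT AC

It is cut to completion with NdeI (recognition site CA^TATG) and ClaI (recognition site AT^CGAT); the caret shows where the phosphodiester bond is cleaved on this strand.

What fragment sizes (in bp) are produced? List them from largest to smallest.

64, 61, 59, 13, 8, 7 bp

NdeI sites (CATATG) start at positions 60, 67, 80, 88.
NdeI cuts after base 2 of each site, so after positions 61, 68, 81, 89.
The ClaI site (ATCGAT) starts at position 152.
ClaI cuts after base 2 of each site, so after position 153.
Combined cut positions: 61, 68, 81, 89, 153.
Linear molecule, 5 cuts → 6 fragments:
  1–61 → 61 bp
  62–68 → 7 bp
  69–81 → 13 bp
  82–89 → 8 bp
  90–153 → 64 bp
  154–212 → 59 bp
Sorted largest to smallest: 64, 61, 59, 13, 8, 7 bp.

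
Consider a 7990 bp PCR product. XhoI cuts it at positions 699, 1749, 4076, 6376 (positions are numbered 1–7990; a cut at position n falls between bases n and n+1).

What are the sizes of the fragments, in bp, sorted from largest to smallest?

2327, 2300, 1614, 1050, 699 bp

Linear molecule, 4 cuts → 5 fragments:
  699 − 0 = 699 bp
  1749 − 699 = 1050 bp
  4076 − 1749 = 2327 bp
  6376 − 4076 = 2300 bp
  7990 − 6376 = 1614 bp
Sorted largest to smallest: 2327, 2300, 1614, 1050, 699 bp.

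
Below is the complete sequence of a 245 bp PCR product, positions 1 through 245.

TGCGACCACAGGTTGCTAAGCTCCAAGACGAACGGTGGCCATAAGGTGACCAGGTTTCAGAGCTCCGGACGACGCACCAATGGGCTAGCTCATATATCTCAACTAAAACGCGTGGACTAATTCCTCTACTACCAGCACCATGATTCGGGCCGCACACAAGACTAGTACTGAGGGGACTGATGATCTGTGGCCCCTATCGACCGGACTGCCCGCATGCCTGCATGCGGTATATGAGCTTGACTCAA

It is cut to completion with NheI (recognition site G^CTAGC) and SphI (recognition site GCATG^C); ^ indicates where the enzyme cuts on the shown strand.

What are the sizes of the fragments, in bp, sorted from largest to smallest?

The NheI site (GCTAGC) starts at position 84.
NheI cuts after the first base of each site, so after position 84.
SphI sites (GCATGC) start at positions 212, 220.
SphI cuts after base 5 of each site (before the last base), so after positions 216, 224.
Combined cut positions: 84, 216, 224.
Linear molecule, 3 cuts → 4 fragments:
  1–84 → 84 bp
  85–216 → 132 bp
  217–224 → 8 bp
  225–245 → 21 bp
Sorted largest to smallest: 132, 84, 21, 8 bp.

132, 84, 21, 8 bp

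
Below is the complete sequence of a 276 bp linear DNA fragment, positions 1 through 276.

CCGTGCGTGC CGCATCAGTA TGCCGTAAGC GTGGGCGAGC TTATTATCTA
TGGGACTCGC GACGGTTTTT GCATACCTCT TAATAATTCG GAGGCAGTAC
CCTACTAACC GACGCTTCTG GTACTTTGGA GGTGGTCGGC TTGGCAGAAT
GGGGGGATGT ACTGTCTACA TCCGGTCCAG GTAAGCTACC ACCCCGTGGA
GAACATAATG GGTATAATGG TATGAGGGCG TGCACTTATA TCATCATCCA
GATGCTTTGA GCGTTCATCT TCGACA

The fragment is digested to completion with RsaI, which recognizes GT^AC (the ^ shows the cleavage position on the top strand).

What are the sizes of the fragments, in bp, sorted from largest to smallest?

116, 98, 38, 24 bp

RsaI sites (GTAC) start at positions 97, 121, 159.
RsaI cuts after base 2 of each site, so after positions 98, 122, 160.
Linear molecule, 3 cuts → 4 fragments:
  1–98 → 98 bp
  99–122 → 24 bp
  123–160 → 38 bp
  161–276 → 116 bp
Sorted largest to smallest: 116, 98, 38, 24 bp.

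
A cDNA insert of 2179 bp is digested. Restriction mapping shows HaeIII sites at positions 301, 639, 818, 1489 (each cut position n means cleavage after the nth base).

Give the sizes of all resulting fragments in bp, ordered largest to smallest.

690, 671, 338, 301, 179 bp

Linear molecule, 4 cuts → 5 fragments:
  301 − 0 = 301 bp
  639 − 301 = 338 bp
  818 − 639 = 179 bp
  1489 − 818 = 671 bp
  2179 − 1489 = 690 bp
Sorted largest to smallest: 690, 671, 338, 301, 179 bp.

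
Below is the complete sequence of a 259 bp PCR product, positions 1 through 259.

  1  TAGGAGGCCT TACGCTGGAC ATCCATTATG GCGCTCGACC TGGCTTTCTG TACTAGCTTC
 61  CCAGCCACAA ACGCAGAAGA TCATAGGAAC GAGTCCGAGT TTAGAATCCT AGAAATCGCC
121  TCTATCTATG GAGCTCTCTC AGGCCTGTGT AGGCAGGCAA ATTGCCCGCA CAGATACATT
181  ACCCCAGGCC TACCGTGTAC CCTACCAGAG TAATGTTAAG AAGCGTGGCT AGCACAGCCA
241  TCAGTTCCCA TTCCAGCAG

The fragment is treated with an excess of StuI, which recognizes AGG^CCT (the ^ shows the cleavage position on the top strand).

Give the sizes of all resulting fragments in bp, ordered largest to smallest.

136, 71, 45, 7 bp

StuI sites (AGGCCT) start at positions 5, 141, 186.
StuI cuts after base 3 of each site, so after positions 7, 143, 188.
Linear molecule, 3 cuts → 4 fragments:
  1–7 → 7 bp
  8–143 → 136 bp
  144–188 → 45 bp
  189–259 → 71 bp
Sorted largest to smallest: 136, 71, 45, 7 bp.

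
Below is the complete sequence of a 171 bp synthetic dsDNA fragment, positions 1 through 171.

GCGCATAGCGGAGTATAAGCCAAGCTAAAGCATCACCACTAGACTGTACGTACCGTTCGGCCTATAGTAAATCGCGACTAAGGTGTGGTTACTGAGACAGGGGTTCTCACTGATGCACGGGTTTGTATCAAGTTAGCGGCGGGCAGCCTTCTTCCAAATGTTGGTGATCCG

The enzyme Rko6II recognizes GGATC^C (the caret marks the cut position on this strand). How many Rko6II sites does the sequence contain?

0

No occurrence of GGATCC is present in the sequence.
Rko6II does not cut: 0 sites.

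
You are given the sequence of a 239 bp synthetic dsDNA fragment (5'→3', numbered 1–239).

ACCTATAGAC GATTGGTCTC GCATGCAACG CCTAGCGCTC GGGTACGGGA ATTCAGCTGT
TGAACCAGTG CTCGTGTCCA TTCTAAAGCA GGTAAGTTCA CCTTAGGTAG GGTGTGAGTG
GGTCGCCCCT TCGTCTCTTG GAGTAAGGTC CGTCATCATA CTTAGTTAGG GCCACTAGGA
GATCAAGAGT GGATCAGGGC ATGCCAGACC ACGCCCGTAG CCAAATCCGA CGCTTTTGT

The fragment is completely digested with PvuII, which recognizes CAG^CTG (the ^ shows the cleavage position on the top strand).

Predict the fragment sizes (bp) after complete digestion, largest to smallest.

The PvuII site (CAGCTG) starts at position 54.
PvuII cuts after base 3 of each site, so after position 56.
Linear molecule, 1 cut → 2 fragments:
  1–56 → 56 bp
  57–239 → 183 bp
Sorted largest to smallest: 183, 56 bp.

183, 56 bp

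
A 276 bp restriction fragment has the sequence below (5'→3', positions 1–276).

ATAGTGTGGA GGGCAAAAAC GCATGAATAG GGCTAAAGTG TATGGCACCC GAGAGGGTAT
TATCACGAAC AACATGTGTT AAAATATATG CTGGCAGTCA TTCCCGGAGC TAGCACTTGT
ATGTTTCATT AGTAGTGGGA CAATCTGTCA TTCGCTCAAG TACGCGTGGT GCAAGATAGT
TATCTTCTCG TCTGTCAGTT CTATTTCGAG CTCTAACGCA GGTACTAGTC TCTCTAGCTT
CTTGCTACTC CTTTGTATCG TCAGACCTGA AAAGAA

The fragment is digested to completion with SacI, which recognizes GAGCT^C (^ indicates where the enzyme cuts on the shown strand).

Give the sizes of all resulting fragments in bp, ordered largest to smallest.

The SacI site (GAGCTC) starts at position 208.
SacI cuts after base 5 of each site (before the last base), so after position 212.
Linear molecule, 1 cut → 2 fragments:
  1–212 → 212 bp
  213–276 → 64 bp
Sorted largest to smallest: 212, 64 bp.

212, 64 bp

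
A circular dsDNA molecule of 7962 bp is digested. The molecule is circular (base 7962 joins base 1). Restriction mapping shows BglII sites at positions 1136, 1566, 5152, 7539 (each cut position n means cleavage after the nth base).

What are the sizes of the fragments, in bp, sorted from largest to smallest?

3586, 2387, 1559, 430 bp

Circular molecule, 4 cuts → 4 fragments:
  1566 − 1136 = 430 bp
  5152 − 1566 = 3586 bp
  7539 − 5152 = 2387 bp
  wrap: 7962 − 7539 + 1136 = 1559 bp
Sorted largest to smallest: 3586, 2387, 1559, 430 bp.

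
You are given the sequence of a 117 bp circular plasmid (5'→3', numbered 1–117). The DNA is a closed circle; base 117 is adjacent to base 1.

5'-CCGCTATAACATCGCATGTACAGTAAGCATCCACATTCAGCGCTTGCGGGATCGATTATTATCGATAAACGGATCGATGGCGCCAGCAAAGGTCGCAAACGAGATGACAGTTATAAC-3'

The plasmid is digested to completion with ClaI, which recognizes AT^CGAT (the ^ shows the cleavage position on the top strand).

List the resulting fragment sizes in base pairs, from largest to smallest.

ClaI sites (ATCGAT) start at positions 51, 61, 73.
ClaI cuts after base 2 of each site, so after positions 52, 62, 74.
Circular molecule, 3 cuts → 3 fragments:
  53–62 → 10 bp
  63–74 → 12 bp
  75–117 then 1–52 → 43 + 52 = 95 bp
Sorted largest to smallest: 95, 12, 10 bp.

95, 12, 10 bp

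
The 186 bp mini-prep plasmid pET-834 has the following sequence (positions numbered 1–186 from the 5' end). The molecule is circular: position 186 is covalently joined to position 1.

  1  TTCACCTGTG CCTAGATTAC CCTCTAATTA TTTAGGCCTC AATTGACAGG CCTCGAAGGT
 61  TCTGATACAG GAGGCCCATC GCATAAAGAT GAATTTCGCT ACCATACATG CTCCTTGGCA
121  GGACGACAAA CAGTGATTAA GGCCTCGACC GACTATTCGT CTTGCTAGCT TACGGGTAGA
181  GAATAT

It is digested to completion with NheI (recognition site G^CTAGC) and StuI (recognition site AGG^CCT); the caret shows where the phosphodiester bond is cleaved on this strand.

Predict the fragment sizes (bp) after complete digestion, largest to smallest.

The NheI site (GCTAGC) starts at position 164.
NheI cuts after the first base of each site, so after position 164.
StuI sites (AGGCCT) start at positions 34, 48, 140.
StuI cuts after base 3 of each site, so after positions 36, 50, 142.
Combined cut positions: 36, 50, 142, 164.
Circular molecule, 4 cuts → 4 fragments:
  37–50 → 14 bp
  51–142 → 92 bp
  143–164 → 22 bp
  165–186 then 1–36 → 22 + 36 = 58 bp
Sorted largest to smallest: 92, 58, 22, 14 bp.

92, 58, 22, 14 bp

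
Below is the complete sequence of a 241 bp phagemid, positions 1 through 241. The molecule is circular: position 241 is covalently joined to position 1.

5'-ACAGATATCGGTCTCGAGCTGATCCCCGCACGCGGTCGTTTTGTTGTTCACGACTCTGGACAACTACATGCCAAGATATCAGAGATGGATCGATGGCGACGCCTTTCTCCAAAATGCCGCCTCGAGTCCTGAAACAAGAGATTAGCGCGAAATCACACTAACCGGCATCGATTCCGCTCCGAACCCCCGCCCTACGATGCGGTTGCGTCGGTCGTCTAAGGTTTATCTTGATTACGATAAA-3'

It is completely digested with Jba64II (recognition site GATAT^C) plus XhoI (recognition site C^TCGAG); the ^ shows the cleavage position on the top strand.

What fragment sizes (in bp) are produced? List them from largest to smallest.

128, 66, 42, 5 bp

Jba64II sites (GATATC) start at positions 4, 75.
Jba64II cuts after base 5 of each site (before the last base), so after positions 8, 79.
XhoI sites (CTCGAG) start at positions 13, 121.
XhoI cuts after the first base of each site, so after positions 13, 121.
Combined cut positions: 8, 13, 79, 121.
Circular molecule, 4 cuts → 4 fragments:
  9–13 → 5 bp
  14–79 → 66 bp
  80–121 → 42 bp
  122–241 then 1–8 → 120 + 8 = 128 bp
Sorted largest to smallest: 128, 66, 42, 5 bp.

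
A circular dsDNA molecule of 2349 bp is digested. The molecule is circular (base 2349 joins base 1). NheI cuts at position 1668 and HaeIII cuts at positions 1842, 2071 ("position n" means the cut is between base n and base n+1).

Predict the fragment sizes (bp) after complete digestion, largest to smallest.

Combined cut positions (sorted): 1668, 1842, 2071.
Circular molecule, 3 cuts → 3 fragments:
  1842 − 1668 = 174 bp
  2071 − 1842 = 229 bp
  wrap: 2349 − 2071 + 1668 = 1946 bp
Sorted largest to smallest: 1946, 229, 174 bp.

1946, 229, 174 bp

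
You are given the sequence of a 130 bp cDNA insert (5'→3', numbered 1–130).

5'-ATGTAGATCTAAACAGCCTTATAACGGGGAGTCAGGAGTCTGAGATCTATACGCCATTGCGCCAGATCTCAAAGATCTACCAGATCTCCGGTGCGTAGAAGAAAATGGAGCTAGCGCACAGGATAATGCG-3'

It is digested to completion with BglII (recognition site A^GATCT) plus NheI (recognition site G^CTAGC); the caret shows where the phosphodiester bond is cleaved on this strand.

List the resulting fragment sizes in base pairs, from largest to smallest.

38, 28, 21, 20, 9, 9, 5 bp

BglII sites (AGATCT) start at positions 5, 43, 64, 73, 82.
BglII cuts after the first base of each site, so after positions 5, 43, 64, 73, 82.
The NheI site (GCTAGC) starts at position 110.
NheI cuts after the first base of each site, so after position 110.
Combined cut positions: 5, 43, 64, 73, 82, 110.
Linear molecule, 6 cuts → 7 fragments:
  1–5 → 5 bp
  6–43 → 38 bp
  44–64 → 21 bp
  65–73 → 9 bp
  74–82 → 9 bp
  83–110 → 28 bp
  111–130 → 20 bp
Sorted largest to smallest: 38, 28, 21, 20, 9, 9, 5 bp.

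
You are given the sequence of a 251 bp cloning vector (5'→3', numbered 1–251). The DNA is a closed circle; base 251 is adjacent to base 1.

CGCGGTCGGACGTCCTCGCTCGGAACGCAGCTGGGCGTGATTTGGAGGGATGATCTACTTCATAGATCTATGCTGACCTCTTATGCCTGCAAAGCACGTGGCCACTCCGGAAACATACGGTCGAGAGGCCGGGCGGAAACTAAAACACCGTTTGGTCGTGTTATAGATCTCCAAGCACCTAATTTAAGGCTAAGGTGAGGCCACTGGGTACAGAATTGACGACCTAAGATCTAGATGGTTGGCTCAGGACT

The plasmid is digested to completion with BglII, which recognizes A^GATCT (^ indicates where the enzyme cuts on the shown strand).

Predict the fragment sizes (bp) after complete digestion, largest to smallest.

101, 88, 62 bp

BglII sites (AGATCT) start at positions 64, 165, 227.
BglII cuts after the first base of each site, so after positions 64, 165, 227.
Circular molecule, 3 cuts → 3 fragments:
  65–165 → 101 bp
  166–227 → 62 bp
  228–251 then 1–64 → 24 + 64 = 88 bp
Sorted largest to smallest: 101, 88, 62 bp.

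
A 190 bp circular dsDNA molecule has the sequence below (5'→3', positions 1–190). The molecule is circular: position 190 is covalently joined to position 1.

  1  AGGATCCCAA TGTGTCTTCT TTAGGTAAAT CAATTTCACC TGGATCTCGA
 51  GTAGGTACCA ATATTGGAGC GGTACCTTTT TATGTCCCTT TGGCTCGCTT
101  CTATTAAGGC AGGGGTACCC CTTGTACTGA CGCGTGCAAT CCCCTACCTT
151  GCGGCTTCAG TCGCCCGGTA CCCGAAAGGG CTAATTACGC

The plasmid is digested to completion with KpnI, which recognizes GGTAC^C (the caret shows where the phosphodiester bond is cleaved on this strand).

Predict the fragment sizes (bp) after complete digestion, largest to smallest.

77, 53, 43, 17 bp

KpnI sites (GGTACC) start at positions 54, 71, 114, 167.
KpnI cuts after base 5 of each site (before the last base), so after positions 58, 75, 118, 171.
Circular molecule, 4 cuts → 4 fragments:
  59–75 → 17 bp
  76–118 → 43 bp
  119–171 → 53 bp
  172–190 then 1–58 → 19 + 58 = 77 bp
Sorted largest to smallest: 77, 53, 43, 17 bp.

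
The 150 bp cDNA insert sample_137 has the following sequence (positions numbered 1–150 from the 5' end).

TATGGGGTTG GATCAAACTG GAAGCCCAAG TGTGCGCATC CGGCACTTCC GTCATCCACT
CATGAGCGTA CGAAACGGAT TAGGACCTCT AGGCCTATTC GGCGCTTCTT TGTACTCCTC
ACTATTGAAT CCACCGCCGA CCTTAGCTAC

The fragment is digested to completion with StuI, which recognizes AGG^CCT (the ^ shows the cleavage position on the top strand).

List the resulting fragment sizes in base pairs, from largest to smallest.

93, 57 bp

The StuI site (AGGCCT) starts at position 91.
StuI cuts after base 3 of each site, so after position 93.
Linear molecule, 1 cut → 2 fragments:
  1–93 → 93 bp
  94–150 → 57 bp
Sorted largest to smallest: 93, 57 bp.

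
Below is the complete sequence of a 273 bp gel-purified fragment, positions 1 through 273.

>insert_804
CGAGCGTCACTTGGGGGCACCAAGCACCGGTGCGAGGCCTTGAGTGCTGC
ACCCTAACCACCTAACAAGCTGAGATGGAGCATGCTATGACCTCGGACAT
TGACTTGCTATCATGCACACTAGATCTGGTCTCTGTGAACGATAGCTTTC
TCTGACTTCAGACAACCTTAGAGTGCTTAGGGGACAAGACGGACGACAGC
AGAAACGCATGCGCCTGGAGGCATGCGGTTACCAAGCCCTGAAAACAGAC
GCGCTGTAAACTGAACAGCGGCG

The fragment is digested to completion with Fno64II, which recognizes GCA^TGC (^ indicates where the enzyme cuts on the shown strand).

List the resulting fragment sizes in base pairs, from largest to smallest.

Fno64II sites (GCATGC) start at positions 80, 207, 221.
Fno64II cuts after base 3 of each site, so after positions 82, 209, 223.
Linear molecule, 3 cuts → 4 fragments:
  1–82 → 82 bp
  83–209 → 127 bp
  210–223 → 14 bp
  224–273 → 50 bp
Sorted largest to smallest: 127, 82, 50, 14 bp.

127, 82, 50, 14 bp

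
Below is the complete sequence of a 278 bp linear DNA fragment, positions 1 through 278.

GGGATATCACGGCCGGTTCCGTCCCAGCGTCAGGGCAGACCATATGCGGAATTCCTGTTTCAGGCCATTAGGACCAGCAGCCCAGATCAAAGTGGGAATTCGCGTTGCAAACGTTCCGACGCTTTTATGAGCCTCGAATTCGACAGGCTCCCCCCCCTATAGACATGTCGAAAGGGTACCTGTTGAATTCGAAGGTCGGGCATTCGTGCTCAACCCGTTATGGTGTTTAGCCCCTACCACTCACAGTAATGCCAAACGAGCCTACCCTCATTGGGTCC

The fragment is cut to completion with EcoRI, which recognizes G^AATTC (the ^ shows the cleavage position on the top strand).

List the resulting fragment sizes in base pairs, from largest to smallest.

EcoRI sites (GAATTC) start at positions 49, 96, 136, 185.
EcoRI cuts after the first base of each site, so after positions 49, 96, 136, 185.
Linear molecule, 4 cuts → 5 fragments:
  1–49 → 49 bp
  50–96 → 47 bp
  97–136 → 40 bp
  137–185 → 49 bp
  186–278 → 93 bp
Sorted largest to smallest: 93, 49, 49, 47, 40 bp.

93, 49, 49, 47, 40 bp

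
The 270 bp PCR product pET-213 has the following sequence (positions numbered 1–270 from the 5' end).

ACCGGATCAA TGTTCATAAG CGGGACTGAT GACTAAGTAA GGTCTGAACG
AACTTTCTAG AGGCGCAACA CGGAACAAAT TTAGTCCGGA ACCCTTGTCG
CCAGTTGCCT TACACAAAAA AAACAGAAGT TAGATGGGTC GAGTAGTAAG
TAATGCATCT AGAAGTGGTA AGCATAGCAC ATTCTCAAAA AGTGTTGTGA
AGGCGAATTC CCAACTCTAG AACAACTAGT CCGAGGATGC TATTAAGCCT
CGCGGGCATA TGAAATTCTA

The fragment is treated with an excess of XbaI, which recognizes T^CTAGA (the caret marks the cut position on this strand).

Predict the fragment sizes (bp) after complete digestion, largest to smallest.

102, 58, 56, 54 bp

XbaI sites (TCTAGA) start at positions 56, 158, 216.
XbaI cuts after the first base of each site, so after positions 56, 158, 216.
Linear molecule, 3 cuts → 4 fragments:
  1–56 → 56 bp
  57–158 → 102 bp
  159–216 → 58 bp
  217–270 → 54 bp
Sorted largest to smallest: 102, 58, 56, 54 bp.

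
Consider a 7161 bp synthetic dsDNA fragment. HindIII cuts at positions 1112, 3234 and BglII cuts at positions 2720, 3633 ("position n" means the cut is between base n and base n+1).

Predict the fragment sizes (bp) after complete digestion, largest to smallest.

Combined cut positions (sorted): 1112, 2720, 3234, 3633.
Linear molecule, 4 cuts → 5 fragments:
  1112 − 0 = 1112 bp
  2720 − 1112 = 1608 bp
  3234 − 2720 = 514 bp
  3633 − 3234 = 399 bp
  7161 − 3633 = 3528 bp
Sorted largest to smallest: 3528, 1608, 1112, 514, 399 bp.

3528, 1608, 1112, 514, 399 bp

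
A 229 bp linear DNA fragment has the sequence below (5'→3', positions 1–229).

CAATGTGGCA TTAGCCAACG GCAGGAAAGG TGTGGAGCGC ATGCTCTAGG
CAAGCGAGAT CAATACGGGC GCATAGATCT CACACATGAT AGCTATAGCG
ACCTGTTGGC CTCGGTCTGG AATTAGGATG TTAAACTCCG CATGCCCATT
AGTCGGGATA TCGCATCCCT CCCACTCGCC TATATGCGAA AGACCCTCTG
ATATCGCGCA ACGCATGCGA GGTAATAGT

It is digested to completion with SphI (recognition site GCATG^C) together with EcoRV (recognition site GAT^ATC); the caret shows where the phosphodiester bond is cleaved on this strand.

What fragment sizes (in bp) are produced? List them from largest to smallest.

SphI sites (GCATGC) start at positions 39, 140, 213.
SphI cuts after base 5 of each site (before the last base), so after positions 43, 144, 217.
EcoRV sites (GATATC) start at positions 157, 200.
EcoRV cuts after base 3 of each site, so after positions 159, 202.
Combined cut positions: 43, 144, 159, 202, 217.
Linear molecule, 5 cuts → 6 fragments:
  1–43 → 43 bp
  44–144 → 101 bp
  145–159 → 15 bp
  160–202 → 43 bp
  203–217 → 15 bp
  218–229 → 12 bp
Sorted largest to smallest: 101, 43, 43, 15, 15, 12 bp.

101, 43, 43, 15, 15, 12 bp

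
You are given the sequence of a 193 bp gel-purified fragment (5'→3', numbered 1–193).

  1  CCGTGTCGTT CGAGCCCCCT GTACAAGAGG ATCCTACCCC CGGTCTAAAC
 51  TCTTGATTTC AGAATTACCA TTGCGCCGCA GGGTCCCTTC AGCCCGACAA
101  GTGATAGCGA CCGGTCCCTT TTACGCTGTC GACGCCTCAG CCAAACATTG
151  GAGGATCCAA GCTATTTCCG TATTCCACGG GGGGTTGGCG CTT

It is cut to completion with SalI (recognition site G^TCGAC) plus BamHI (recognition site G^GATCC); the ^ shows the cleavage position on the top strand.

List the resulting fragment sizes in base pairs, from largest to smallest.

The SalI site (GTCGAC) starts at position 128.
SalI cuts after the first base of each site, so after position 128.
BamHI sites (GGATCC) start at positions 29, 153.
BamHI cuts after the first base of each site, so after positions 29, 153.
Combined cut positions: 29, 128, 153.
Linear molecule, 3 cuts → 4 fragments:
  1–29 → 29 bp
  30–128 → 99 bp
  129–153 → 25 bp
  154–193 → 40 bp
Sorted largest to smallest: 99, 40, 29, 25 bp.

99, 40, 29, 25 bp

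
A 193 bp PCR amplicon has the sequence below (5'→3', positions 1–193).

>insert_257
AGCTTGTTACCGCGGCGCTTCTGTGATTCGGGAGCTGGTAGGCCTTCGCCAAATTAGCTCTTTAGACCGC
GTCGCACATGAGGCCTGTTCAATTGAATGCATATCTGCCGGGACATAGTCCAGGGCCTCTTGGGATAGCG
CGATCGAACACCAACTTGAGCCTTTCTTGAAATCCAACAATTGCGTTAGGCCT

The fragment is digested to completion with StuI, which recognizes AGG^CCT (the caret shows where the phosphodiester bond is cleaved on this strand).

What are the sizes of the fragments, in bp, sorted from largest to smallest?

StuI sites (AGGCCT) start at positions 40, 81, 188.
StuI cuts after base 3 of each site, so after positions 42, 83, 190.
Linear molecule, 3 cuts → 4 fragments:
  1–42 → 42 bp
  43–83 → 41 bp
  84–190 → 107 bp
  191–193 → 3 bp
Sorted largest to smallest: 107, 42, 41, 3 bp.

107, 42, 41, 3 bp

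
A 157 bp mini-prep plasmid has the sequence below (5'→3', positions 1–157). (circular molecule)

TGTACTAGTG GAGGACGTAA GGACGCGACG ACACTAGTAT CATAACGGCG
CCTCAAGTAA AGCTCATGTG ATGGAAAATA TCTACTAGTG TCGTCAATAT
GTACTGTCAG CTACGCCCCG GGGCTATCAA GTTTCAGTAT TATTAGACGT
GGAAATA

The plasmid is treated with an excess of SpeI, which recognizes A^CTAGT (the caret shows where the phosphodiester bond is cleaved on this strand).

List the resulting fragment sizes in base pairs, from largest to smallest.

77, 51, 29 bp

SpeI sites (ACTAGT) start at positions 4, 33, 84.
SpeI cuts after the first base of each site, so after positions 4, 33, 84.
Circular molecule, 3 cuts → 3 fragments:
  5–33 → 29 bp
  34–84 → 51 bp
  85–157 then 1–4 → 73 + 4 = 77 bp
Sorted largest to smallest: 77, 51, 29 bp.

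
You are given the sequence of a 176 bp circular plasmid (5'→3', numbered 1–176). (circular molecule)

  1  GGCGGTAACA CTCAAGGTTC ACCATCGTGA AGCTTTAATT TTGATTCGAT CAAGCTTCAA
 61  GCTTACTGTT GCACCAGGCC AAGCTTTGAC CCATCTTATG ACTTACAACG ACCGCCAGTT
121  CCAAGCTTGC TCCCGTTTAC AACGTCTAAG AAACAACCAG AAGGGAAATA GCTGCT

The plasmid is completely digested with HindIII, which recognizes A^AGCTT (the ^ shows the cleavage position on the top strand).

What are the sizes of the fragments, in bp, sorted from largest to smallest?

83, 42, 22, 22, 7 bp

HindIII sites (AAGCTT) start at positions 30, 52, 59, 81, 123.
HindIII cuts after the first base of each site, so after positions 30, 52, 59, 81, 123.
Circular molecule, 5 cuts → 5 fragments:
  31–52 → 22 bp
  53–59 → 7 bp
  60–81 → 22 bp
  82–123 → 42 bp
  124–176 then 1–30 → 53 + 30 = 83 bp
Sorted largest to smallest: 83, 42, 22, 22, 7 bp.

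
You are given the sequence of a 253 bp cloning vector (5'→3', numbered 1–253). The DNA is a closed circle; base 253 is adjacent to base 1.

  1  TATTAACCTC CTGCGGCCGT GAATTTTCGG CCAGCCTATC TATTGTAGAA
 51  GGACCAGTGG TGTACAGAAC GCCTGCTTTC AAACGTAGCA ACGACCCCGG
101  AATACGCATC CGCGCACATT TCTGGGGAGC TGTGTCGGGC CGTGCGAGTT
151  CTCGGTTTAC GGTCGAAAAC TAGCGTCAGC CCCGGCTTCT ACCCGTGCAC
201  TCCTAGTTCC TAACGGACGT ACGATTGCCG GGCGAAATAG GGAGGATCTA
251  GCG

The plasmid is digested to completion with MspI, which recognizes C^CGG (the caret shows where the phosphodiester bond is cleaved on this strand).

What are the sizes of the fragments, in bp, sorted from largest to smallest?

MspI sites (CCGG) start at positions 97, 182, 228.
MspI cuts after the first base of each site, so after positions 97, 182, 228.
Circular molecule, 3 cuts → 3 fragments:
  98–182 → 85 bp
  183–228 → 46 bp
  229–253 then 1–97 → 25 + 97 = 122 bp
Sorted largest to smallest: 122, 85, 46 bp.

122, 85, 46 bp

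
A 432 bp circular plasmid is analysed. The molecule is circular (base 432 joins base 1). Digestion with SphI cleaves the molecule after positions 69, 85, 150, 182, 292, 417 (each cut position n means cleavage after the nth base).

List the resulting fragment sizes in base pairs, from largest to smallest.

Circular molecule, 6 cuts → 6 fragments:
  85 − 69 = 16 bp
  150 − 85 = 65 bp
  182 − 150 = 32 bp
  292 − 182 = 110 bp
  417 − 292 = 125 bp
  wrap: 432 − 417 + 69 = 84 bp
Sorted largest to smallest: 125, 110, 84, 65, 32, 16 bp.

125, 110, 84, 65, 32, 16 bp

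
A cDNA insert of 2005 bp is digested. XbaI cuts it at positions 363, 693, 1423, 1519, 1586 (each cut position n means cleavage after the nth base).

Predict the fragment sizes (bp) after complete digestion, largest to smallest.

Linear molecule, 5 cuts → 6 fragments:
  363 − 0 = 363 bp
  693 − 363 = 330 bp
  1423 − 693 = 730 bp
  1519 − 1423 = 96 bp
  1586 − 1519 = 67 bp
  2005 − 1586 = 419 bp
Sorted largest to smallest: 730, 419, 363, 330, 96, 67 bp.

730, 419, 363, 330, 96, 67 bp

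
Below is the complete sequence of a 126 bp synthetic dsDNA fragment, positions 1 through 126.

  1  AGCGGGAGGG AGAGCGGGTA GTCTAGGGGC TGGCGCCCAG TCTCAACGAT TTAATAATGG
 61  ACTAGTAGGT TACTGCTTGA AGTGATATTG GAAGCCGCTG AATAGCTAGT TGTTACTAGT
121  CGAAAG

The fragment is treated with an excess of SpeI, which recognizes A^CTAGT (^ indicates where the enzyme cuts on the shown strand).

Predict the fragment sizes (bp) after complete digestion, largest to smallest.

SpeI sites (ACTAGT) start at positions 61, 115.
SpeI cuts after the first base of each site, so after positions 61, 115.
Linear molecule, 2 cuts → 3 fragments:
  1–61 → 61 bp
  62–115 → 54 bp
  116–126 → 11 bp
Sorted largest to smallest: 61, 54, 11 bp.

61, 54, 11 bp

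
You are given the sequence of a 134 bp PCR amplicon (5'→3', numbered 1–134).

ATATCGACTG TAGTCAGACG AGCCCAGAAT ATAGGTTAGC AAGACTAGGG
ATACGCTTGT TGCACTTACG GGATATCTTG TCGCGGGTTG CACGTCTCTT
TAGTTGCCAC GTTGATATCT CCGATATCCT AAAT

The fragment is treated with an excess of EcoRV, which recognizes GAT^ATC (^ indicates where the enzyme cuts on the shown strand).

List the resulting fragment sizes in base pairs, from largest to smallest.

EcoRV sites (GATATC) start at positions 72, 114, 123.
EcoRV cuts after base 3 of each site, so after positions 74, 116, 125.
Linear molecule, 3 cuts → 4 fragments:
  1–74 → 74 bp
  75–116 → 42 bp
  117–125 → 9 bp
  126–134 → 9 bp
Sorted largest to smallest: 74, 42, 9, 9 bp.

74, 42, 9, 9 bp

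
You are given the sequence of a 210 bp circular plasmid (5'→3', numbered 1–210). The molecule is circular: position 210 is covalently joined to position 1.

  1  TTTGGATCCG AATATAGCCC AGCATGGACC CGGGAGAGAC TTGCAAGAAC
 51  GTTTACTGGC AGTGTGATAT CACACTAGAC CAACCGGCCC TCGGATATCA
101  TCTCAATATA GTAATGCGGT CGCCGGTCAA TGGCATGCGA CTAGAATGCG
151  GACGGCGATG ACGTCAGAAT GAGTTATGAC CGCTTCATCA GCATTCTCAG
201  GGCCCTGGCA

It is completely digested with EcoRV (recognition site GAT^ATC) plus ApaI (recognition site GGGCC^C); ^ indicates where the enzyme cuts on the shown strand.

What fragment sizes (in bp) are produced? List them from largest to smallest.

EcoRV sites (GATATC) start at positions 66, 94.
EcoRV cuts after base 3 of each site, so after positions 68, 96.
The ApaI site (GGGCCC) starts at position 200.
ApaI cuts after base 5 of each site (before the last base), so after position 204.
Combined cut positions: 68, 96, 204.
Circular molecule, 3 cuts → 3 fragments:
  69–96 → 28 bp
  97–204 → 108 bp
  205–210 then 1–68 → 6 + 68 = 74 bp
Sorted largest to smallest: 108, 74, 28 bp.

108, 74, 28 bp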